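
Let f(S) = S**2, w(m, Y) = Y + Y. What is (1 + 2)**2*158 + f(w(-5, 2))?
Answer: 1438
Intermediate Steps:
w(m, Y) = 2*Y
(1 + 2)**2*158 + f(w(-5, 2)) = (1 + 2)**2*158 + (2*2)**2 = 3**2*158 + 4**2 = 9*158 + 16 = 1422 + 16 = 1438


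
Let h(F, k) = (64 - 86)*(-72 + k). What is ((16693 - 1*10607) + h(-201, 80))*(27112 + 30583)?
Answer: 340977450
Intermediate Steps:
h(F, k) = 1584 - 22*k (h(F, k) = -22*(-72 + k) = 1584 - 22*k)
((16693 - 1*10607) + h(-201, 80))*(27112 + 30583) = ((16693 - 1*10607) + (1584 - 22*80))*(27112 + 30583) = ((16693 - 10607) + (1584 - 1760))*57695 = (6086 - 176)*57695 = 5910*57695 = 340977450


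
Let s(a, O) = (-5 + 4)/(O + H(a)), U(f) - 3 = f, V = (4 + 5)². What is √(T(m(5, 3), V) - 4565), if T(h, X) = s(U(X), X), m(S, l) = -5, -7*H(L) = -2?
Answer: 2*I*√369493237/569 ≈ 67.565*I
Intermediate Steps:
H(L) = 2/7 (H(L) = -⅐*(-2) = 2/7)
V = 81 (V = 9² = 81)
U(f) = 3 + f
s(a, O) = -1/(2/7 + O) (s(a, O) = (-5 + 4)/(O + 2/7) = -1/(2/7 + O))
T(h, X) = -7/(2 + 7*X)
√(T(m(5, 3), V) - 4565) = √(-7/(2 + 7*81) - 4565) = √(-7/(2 + 567) - 4565) = √(-7/569 - 4565) = √(-2597492/569) = 2*I*√369493237/569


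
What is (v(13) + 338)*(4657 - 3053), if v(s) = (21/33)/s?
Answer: 77538964/143 ≈ 5.4223e+5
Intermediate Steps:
v(s) = 7/(11*s) (v(s) = (21*(1/33))/s = 7/(11*s))
(v(13) + 338)*(4657 - 3053) = ((7/11)/13 + 338)*(4657 - 3053) = ((7/11)*(1/13) + 338)*1604 = (7/143 + 338)*1604 = (48341/143)*1604 = 77538964/143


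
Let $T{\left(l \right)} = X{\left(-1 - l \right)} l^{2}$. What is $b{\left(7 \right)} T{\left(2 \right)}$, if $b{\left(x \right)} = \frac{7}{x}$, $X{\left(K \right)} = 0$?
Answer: $0$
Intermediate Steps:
$T{\left(l \right)} = 0$ ($T{\left(l \right)} = 0 l^{2} = 0$)
$b{\left(7 \right)} T{\left(2 \right)} = \frac{7}{7} \cdot 0 = 7 \cdot \frac{1}{7} \cdot 0 = 1 \cdot 0 = 0$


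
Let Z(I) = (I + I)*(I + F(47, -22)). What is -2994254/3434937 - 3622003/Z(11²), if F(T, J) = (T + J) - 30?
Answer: -9410523529/72445944 ≈ -129.90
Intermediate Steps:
F(T, J) = -30 + J + T (F(T, J) = (J + T) - 30 = -30 + J + T)
Z(I) = 2*I*(-5 + I) (Z(I) = (I + I)*(I + (-30 - 22 + 47)) = (2*I)*(I - 5) = (2*I)*(-5 + I) = 2*I*(-5 + I))
-2994254/3434937 - 3622003/Z(11²) = -2994254/3434937 - 3622003*1/(242*(-5 + 11²)) = -2994254*1/3434937 - 3622003*1/(242*(-5 + 121)) = -2994254/3434937 - 3622003/(2*121*116) = -2994254/3434937 - 3622003/28072 = -2994254/3434937 - 3622003*1/28072 = -2994254/3434937 - 329273/2552 = -9410523529/72445944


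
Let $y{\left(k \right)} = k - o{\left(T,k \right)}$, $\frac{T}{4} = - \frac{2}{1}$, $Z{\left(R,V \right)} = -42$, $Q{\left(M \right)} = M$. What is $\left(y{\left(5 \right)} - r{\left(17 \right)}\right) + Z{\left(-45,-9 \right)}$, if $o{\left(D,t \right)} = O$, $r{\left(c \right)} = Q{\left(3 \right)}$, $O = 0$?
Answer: $-40$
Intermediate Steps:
$r{\left(c \right)} = 3$
$T = -8$ ($T = 4 \left(- \frac{2}{1}\right) = 4 \left(\left(-2\right) 1\right) = 4 \left(-2\right) = -8$)
$o{\left(D,t \right)} = 0$
$y{\left(k \right)} = k$ ($y{\left(k \right)} = k - 0 = k + 0 = k$)
$\left(y{\left(5 \right)} - r{\left(17 \right)}\right) + Z{\left(-45,-9 \right)} = \left(5 - 3\right) - 42 = 2 - 42 = -40$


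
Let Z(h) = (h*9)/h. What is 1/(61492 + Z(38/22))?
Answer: 1/61501 ≈ 1.6260e-5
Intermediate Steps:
Z(h) = 9 (Z(h) = (9*h)/h = 9)
1/(61492 + Z(38/22)) = 1/(61492 + 9) = 1/61501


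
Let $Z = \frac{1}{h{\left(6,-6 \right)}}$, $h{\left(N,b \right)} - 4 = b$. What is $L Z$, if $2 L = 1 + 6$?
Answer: $- \frac{7}{4} \approx -1.75$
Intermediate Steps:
$h{\left(N,b \right)} = 4 + b$
$L = \frac{7}{2}$ ($L = \frac{1 + 6}{2} = \frac{1}{2} \cdot 7 = \frac{7}{2} \approx 3.5$)
$Z = - \frac{1}{2}$ ($Z = \frac{1}{4 - 6} = \frac{1}{-2} = - \frac{1}{2} \approx -0.5$)
$L Z = \frac{7}{2} \left(- \frac{1}{2}\right) = - \frac{7}{4}$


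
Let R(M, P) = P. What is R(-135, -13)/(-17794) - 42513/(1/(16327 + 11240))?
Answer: -20853782768561/17794 ≈ -1.1720e+9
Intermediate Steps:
R(-135, -13)/(-17794) - 42513/(1/(16327 + 11240)) = -13/(-17794) - 42513/(1/(16327 + 11240)) = -13*(-1/17794) - 42513/(1/27567) = 13/17794 - 42513/1/27567 = 13/17794 - 42513*27567 = 13/17794 - 1171955871 = -20853782768561/17794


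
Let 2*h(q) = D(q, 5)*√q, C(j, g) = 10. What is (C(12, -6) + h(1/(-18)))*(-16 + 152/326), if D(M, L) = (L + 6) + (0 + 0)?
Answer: -25320/163 - 2321*I*√2/163 ≈ -155.34 - 20.137*I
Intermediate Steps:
D(M, L) = 6 + L (D(M, L) = (6 + L) + 0 = 6 + L)
h(q) = 11*√q/2 (h(q) = ((6 + 5)*√q)/2 = (11*√q)/2 = 11*√q/2)
(C(12, -6) + h(1/(-18)))*(-16 + 152/326) = (10 + 11*√(1/(-18))/2)*(-16 + 152/326) = (10 + 11*√(-1/18)/2)*(-16 + 152*(1/326)) = (10 + 11*(I*√2/6)/2)*(-16 + 76/163) = (10 + 11*I*√2/12)*(-2532/163) = -25320/163 - 2321*I*√2/163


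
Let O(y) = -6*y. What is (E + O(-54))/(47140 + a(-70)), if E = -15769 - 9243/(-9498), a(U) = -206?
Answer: -48895789/148593044 ≈ -0.32906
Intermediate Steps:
E = -49921573/3166 (E = -15769 - 9243*(-1/9498) = -15769 + 3081/3166 = -49921573/3166 ≈ -15768.)
(E + O(-54))/(47140 + a(-70)) = (-49921573/3166 - 6*(-54))/(47140 - 206) = (-49921573/3166 + 324)/46934 = -48895789/3166*1/46934 = -48895789/148593044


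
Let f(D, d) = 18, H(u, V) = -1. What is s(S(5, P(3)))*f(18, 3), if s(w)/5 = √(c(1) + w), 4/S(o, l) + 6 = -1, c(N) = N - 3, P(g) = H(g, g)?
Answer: 270*I*√14/7 ≈ 144.32*I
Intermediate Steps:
P(g) = -1
c(N) = -3 + N
S(o, l) = -4/7 (S(o, l) = 4/(-6 - 1) = 4/(-7) = 4*(-⅐) = -4/7)
s(w) = 5*√(-2 + w) (s(w) = 5*√((-3 + 1) + w) = 5*√(-2 + w))
s(S(5, P(3)))*f(18, 3) = (5*√(-2 - 4/7))*18 = (5*√(-18/7))*18 = (5*(3*I*√14/7))*18 = (15*I*√14/7)*18 = 270*I*√14/7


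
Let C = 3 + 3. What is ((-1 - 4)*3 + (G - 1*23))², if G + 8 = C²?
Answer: 100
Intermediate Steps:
C = 6
G = 28 (G = -8 + 6² = -8 + 36 = 28)
((-1 - 4)*3 + (G - 1*23))² = ((-1 - 4)*3 + (28 - 1*23))² = (-5*3 + (28 - 23))² = (-15 + 5)² = (-10)² = 100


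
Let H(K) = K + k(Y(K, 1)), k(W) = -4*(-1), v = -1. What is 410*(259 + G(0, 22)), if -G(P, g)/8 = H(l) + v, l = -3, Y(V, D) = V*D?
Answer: 106190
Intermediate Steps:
Y(V, D) = D*V
k(W) = 4
H(K) = 4 + K (H(K) = K + 4 = 4 + K)
G(P, g) = 0 (G(P, g) = -8*((4 - 3) - 1) = -8*(1 - 1) = -8*0 = 0)
410*(259 + G(0, 22)) = 410*(259 + 0) = 410*259 = 106190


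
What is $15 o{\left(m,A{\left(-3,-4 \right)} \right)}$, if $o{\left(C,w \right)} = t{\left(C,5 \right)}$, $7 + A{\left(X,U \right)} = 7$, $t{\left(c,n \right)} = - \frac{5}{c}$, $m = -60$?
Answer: $\frac{5}{4} \approx 1.25$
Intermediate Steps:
$A{\left(X,U \right)} = 0$ ($A{\left(X,U \right)} = -7 + 7 = 0$)
$o{\left(C,w \right)} = - \frac{5}{C}$
$15 o{\left(m,A{\left(-3,-4 \right)} \right)} = 15 \left(- \frac{5}{-60}\right) = 15 \left(\left(-5\right) \left(- \frac{1}{60}\right)\right) = 15 \cdot \frac{1}{12} = \frac{5}{4}$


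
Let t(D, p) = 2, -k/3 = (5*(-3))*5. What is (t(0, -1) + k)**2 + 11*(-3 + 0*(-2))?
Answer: 51496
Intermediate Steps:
k = 225 (k = -3*5*(-3)*5 = -(-45)*5 = -3*(-75) = 225)
(t(0, -1) + k)**2 + 11*(-3 + 0*(-2)) = (2 + 225)**2 + 11*(-3 + 0*(-2)) = 227**2 + 11*(-3 + 0) = 51529 + 11*(-3) = 51529 - 33 = 51496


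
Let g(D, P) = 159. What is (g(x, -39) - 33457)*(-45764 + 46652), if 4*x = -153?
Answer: -29568624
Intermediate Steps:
x = -153/4 (x = (¼)*(-153) = -153/4 ≈ -38.250)
(g(x, -39) - 33457)*(-45764 + 46652) = (159 - 33457)*(-45764 + 46652) = -33298*888 = -29568624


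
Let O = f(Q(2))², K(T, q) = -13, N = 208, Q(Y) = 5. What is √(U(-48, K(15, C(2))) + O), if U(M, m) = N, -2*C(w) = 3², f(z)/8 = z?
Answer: 4*√113 ≈ 42.521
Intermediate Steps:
f(z) = 8*z
C(w) = -9/2 (C(w) = -½*3² = -½*9 = -9/2)
U(M, m) = 208
O = 1600 (O = (8*5)² = 40² = 1600)
√(U(-48, K(15, C(2))) + O) = √(208 + 1600) = √1808 = 4*√113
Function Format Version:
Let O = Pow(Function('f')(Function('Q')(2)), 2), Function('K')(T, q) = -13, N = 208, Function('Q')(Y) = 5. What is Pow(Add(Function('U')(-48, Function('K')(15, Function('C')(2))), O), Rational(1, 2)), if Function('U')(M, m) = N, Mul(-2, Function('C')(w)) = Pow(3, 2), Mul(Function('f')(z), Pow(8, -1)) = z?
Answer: Mul(4, Pow(113, Rational(1, 2))) ≈ 42.521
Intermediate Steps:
Function('f')(z) = Mul(8, z)
Function('C')(w) = Rational(-9, 2) (Function('C')(w) = Mul(Rational(-1, 2), Pow(3, 2)) = Mul(Rational(-1, 2), 9) = Rational(-9, 2))
Function('U')(M, m) = 208
O = 1600 (O = Pow(Mul(8, 5), 2) = Pow(40, 2) = 1600)
Pow(Add(Function('U')(-48, Function('K')(15, Function('C')(2))), O), Rational(1, 2)) = Pow(Add(208, 1600), Rational(1, 2)) = Pow(1808, Rational(1, 2)) = Mul(4, Pow(113, Rational(1, 2)))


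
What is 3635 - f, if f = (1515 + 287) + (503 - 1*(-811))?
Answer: 519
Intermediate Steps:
f = 3116 (f = 1802 + (503 + 811) = 1802 + 1314 = 3116)
3635 - f = 3635 - 1*3116 = 3635 - 3116 = 519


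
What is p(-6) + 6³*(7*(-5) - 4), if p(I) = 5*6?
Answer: -8394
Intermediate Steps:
p(I) = 30
p(-6) + 6³*(7*(-5) - 4) = 30 + 6³*(7*(-5) - 4) = 30 + 216*(-35 - 4) = 30 + 216*(-39) = 30 - 8424 = -8394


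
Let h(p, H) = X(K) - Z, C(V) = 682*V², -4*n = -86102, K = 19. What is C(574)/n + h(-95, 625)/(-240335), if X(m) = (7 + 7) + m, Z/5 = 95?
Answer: 108007833151982/10346662085 ≈ 10439.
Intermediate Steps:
Z = 475 (Z = 5*95 = 475)
n = 43051/2 (n = -¼*(-86102) = 43051/2 ≈ 21526.)
X(m) = 14 + m
h(p, H) = -442 (h(p, H) = (14 + 19) - 1*475 = 33 - 475 = -442)
C(574)/n + h(-95, 625)/(-240335) = (682*574²)/(43051/2) - 442/(-240335) = (682*329476)*(2/43051) - 442*(-1/240335) = 224702632*(2/43051) + 442/240335 = 449405264/43051 + 442/240335 = 108007833151982/10346662085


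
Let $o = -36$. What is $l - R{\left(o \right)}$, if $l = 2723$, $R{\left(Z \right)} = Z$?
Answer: $2759$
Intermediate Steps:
$l - R{\left(o \right)} = 2723 - -36 = 2723 + 36 = 2759$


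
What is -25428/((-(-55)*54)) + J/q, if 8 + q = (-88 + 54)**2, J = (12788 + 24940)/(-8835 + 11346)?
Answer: -4183094/489335 ≈ -8.5485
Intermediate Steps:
J = 4192/279 (J = 37728/2511 = 37728*(1/2511) = 4192/279 ≈ 15.025)
q = 1148 (q = -8 + (-88 + 54)**2 = -8 + (-34)**2 = -8 + 1156 = 1148)
-25428/((-(-55)*54)) + J/q = -25428/((-(-55)*54)) + (4192/279)/1148 = -25428/((-55*(-54))) + (4192/279)*(1/1148) = -25428/2970 + 1048/80073 = -25428*1/2970 + 1048/80073 = -4238/495 + 1048/80073 = -4183094/489335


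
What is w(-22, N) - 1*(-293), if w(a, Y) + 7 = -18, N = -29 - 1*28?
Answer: 268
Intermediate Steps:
N = -57 (N = -29 - 28 = -57)
w(a, Y) = -25 (w(a, Y) = -7 - 18 = -25)
w(-22, N) - 1*(-293) = -25 - 1*(-293) = -25 + 293 = 268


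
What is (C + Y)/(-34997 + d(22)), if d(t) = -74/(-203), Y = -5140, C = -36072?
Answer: 8366036/7104317 ≈ 1.1776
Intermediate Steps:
d(t) = 74/203 (d(t) = -74*(-1/203) = 74/203)
(C + Y)/(-34997 + d(22)) = (-36072 - 5140)/(-34997 + 74/203) = -41212/(-7104317/203) = -41212*(-203/7104317) = 8366036/7104317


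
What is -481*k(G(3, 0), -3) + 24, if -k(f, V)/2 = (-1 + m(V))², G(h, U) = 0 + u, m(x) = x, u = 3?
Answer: 15416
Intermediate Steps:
G(h, U) = 3 (G(h, U) = 0 + 3 = 3)
k(f, V) = -2*(-1 + V)²
-481*k(G(3, 0), -3) + 24 = -(-962)*(-1 - 3)² + 24 = -(-962)*(-4)² + 24 = -(-962)*16 + 24 = -481*(-32) + 24 = 15392 + 24 = 15416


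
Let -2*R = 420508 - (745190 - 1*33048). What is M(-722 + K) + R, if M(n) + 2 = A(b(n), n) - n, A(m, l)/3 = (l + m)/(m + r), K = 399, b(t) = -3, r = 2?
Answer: 147116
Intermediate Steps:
A(m, l) = 3*(l + m)/(2 + m) (A(m, l) = 3*((l + m)/(m + 2)) = 3*((l + m)/(2 + m)) = 3*(l + m)/(2 + m))
M(n) = 7 - 4*n (M(n) = -2 + (3*(n - 3)/(2 - 3) - n) = -2 + (3*(-3 + n)/(-1) - n) = -2 + (3*(-1)*(-3 + n) - n) = -2 + ((9 - 3*n) - n) = -2 + (9 - 4*n) = 7 - 4*n)
R = 145817 (R = -(420508 - (745190 - 1*33048))/2 = -(420508 - (745190 - 33048))/2 = -(420508 - 1*712142)/2 = -(420508 - 712142)/2 = -1/2*(-291634) = 145817)
M(-722 + K) + R = (7 - 4*(-722 + 399)) + 145817 = (7 - 4*(-323)) + 145817 = (7 + 1292) + 145817 = 1299 + 145817 = 147116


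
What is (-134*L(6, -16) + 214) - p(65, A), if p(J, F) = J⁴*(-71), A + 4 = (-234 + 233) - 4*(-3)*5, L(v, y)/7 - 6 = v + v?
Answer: 1267377705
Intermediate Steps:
L(v, y) = 42 + 14*v (L(v, y) = 42 + 7*(v + v) = 42 + 7*(2*v) = 42 + 14*v)
A = 55 (A = -4 + ((-234 + 233) - 4*(-3)*5) = -4 + (-1 + 12*5) = -4 + (-1 + 60) = -4 + 59 = 55)
p(J, F) = -71*J⁴
(-134*L(6, -16) + 214) - p(65, A) = (-134*(42 + 14*6) + 214) - (-71)*65⁴ = (-134*(42 + 84) + 214) - (-71)*17850625 = (-134*126 + 214) - 1*(-1267394375) = (-16884 + 214) + 1267394375 = -16670 + 1267394375 = 1267377705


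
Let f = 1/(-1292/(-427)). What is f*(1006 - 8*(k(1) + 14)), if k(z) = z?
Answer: 189161/646 ≈ 292.82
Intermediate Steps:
f = 427/1292 (f = 1/(-1292*(-1/427)) = 1/(1292/427) = 427/1292 ≈ 0.33050)
f*(1006 - 8*(k(1) + 14)) = 427*(1006 - 8*(1 + 14))/1292 = 427*(1006 - 8*15)/1292 = 427*(1006 - 120)/1292 = (427/1292)*886 = 189161/646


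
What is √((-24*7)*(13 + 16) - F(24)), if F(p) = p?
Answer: 12*I*√34 ≈ 69.971*I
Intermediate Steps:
√((-24*7)*(13 + 16) - F(24)) = √((-24*7)*(13 + 16) - 1*24) = √(-168*29 - 24) = √(-4872 - 24) = √(-4896) = 12*I*√34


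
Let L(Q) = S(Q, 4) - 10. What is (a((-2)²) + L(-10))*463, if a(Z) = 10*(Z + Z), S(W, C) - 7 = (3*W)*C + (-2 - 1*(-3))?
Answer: -19446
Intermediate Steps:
S(W, C) = 8 + 3*C*W (S(W, C) = 7 + ((3*W)*C + (-2 - 1*(-3))) = 7 + (3*C*W + (-2 + 3)) = 7 + (3*C*W + 1) = 7 + (1 + 3*C*W) = 8 + 3*C*W)
L(Q) = -2 + 12*Q (L(Q) = (8 + 3*4*Q) - 10 = (8 + 12*Q) - 10 = -2 + 12*Q)
a(Z) = 20*Z (a(Z) = 10*(2*Z) = 20*Z)
(a((-2)²) + L(-10))*463 = (20*(-2)² + (-2 + 12*(-10)))*463 = (20*4 + (-2 - 120))*463 = (80 - 122)*463 = -42*463 = -19446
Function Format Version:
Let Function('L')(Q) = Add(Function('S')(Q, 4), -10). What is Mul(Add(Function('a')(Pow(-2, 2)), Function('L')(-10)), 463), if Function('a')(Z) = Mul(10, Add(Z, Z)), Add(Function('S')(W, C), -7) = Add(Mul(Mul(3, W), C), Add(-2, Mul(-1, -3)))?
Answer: -19446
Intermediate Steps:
Function('S')(W, C) = Add(8, Mul(3, C, W)) (Function('S')(W, C) = Add(7, Add(Mul(Mul(3, W), C), Add(-2, Mul(-1, -3)))) = Add(7, Add(Mul(3, C, W), Add(-2, 3))) = Add(7, Add(Mul(3, C, W), 1)) = Add(7, Add(1, Mul(3, C, W))) = Add(8, Mul(3, C, W)))
Function('L')(Q) = Add(-2, Mul(12, Q)) (Function('L')(Q) = Add(Add(8, Mul(3, 4, Q)), -10) = Add(Add(8, Mul(12, Q)), -10) = Add(-2, Mul(12, Q)))
Function('a')(Z) = Mul(20, Z) (Function('a')(Z) = Mul(10, Mul(2, Z)) = Mul(20, Z))
Mul(Add(Function('a')(Pow(-2, 2)), Function('L')(-10)), 463) = Mul(Add(Mul(20, Pow(-2, 2)), Add(-2, Mul(12, -10))), 463) = Mul(Add(Mul(20, 4), Add(-2, -120)), 463) = Mul(Add(80, -122), 463) = Mul(-42, 463) = -19446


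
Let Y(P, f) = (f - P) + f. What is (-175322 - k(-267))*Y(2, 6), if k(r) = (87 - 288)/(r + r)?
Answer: -156036915/89 ≈ -1.7532e+6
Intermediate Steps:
k(r) = -201/(2*r) (k(r) = -201*1/(2*r) = -201/(2*r))
Y(P, f) = -P + 2*f
(-175322 - k(-267))*Y(2, 6) = (-175322 - (-201)/(2*(-267)))*(-1*2 + 2*6) = (-175322 - (-201)*(-1)/(2*267))*(-2 + 12) = (-175322 - 1*67/178)*10 = (-175322 - 67/178)*10 = -31207383/178*10 = -156036915/89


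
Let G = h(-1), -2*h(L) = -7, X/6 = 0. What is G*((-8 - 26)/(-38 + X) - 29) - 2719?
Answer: -53530/19 ≈ -2817.4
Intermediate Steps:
X = 0 (X = 6*0 = 0)
h(L) = 7/2 (h(L) = -½*(-7) = 7/2)
G = 7/2 ≈ 3.5000
G*((-8 - 26)/(-38 + X) - 29) - 2719 = 7*((-8 - 26)/(-38 + 0) - 29)/2 - 2719 = 7*(-34/(-38) - 29)/2 - 2719 = 7*(-34*(-1/38) - 29)/2 - 2719 = 7*(17/19 - 29)/2 - 2719 = (7/2)*(-534/19) - 2719 = -1869/19 - 2719 = -53530/19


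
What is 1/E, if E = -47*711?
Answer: -1/33417 ≈ -2.9925e-5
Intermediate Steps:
E = -33417 (E = -1*33417 = -33417)
1/E = 1/(-33417) = -1/33417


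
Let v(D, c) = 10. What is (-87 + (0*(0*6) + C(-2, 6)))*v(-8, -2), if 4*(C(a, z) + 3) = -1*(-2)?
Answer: -895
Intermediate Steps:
C(a, z) = -5/2 (C(a, z) = -3 + (-1*(-2))/4 = -3 + (1/4)*2 = -3 + 1/2 = -5/2)
(-87 + (0*(0*6) + C(-2, 6)))*v(-8, -2) = (-87 + (0*(0*6) - 5/2))*10 = (-87 + (0*0 - 5/2))*10 = (-87 + (0 - 5/2))*10 = (-87 - 5/2)*10 = -179/2*10 = -895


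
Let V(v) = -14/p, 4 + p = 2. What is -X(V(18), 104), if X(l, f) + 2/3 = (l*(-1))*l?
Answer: 149/3 ≈ 49.667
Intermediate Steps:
p = -2 (p = -4 + 2 = -2)
V(v) = 7 (V(v) = -14/(-2) = -14*(-½) = 7)
X(l, f) = -⅔ - l² (X(l, f) = -⅔ + (l*(-1))*l = -⅔ + (-l)*l = -⅔ - l²)
-X(V(18), 104) = -(-⅔ - 1*7²) = -(-⅔ - 1*49) = -(-⅔ - 49) = -1*(-149/3) = 149/3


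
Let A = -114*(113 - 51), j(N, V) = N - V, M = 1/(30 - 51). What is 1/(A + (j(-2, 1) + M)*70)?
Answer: -3/21844 ≈ -0.00013734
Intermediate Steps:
M = -1/21 (M = 1/(-21) = -1/21 ≈ -0.047619)
A = -7068 (A = -114*62 = -7068)
1/(A + (j(-2, 1) + M)*70) = 1/(-7068 + ((-2 - 1*1) - 1/21)*70) = 1/(-7068 + ((-2 - 1) - 1/21)*70) = 1/(-7068 + (-3 - 1/21)*70) = 1/(-7068 - 64/21*70) = 1/(-7068 - 640/3) = 1/(-21844/3) = -3/21844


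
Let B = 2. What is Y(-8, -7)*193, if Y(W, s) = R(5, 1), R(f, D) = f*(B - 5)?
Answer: -2895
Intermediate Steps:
R(f, D) = -3*f (R(f, D) = f*(2 - 5) = f*(-3) = -3*f)
Y(W, s) = -15 (Y(W, s) = -3*5 = -15)
Y(-8, -7)*193 = -15*193 = -2895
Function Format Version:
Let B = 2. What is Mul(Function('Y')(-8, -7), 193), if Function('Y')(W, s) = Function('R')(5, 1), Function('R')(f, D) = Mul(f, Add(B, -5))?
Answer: -2895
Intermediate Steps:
Function('R')(f, D) = Mul(-3, f) (Function('R')(f, D) = Mul(f, Add(2, -5)) = Mul(f, -3) = Mul(-3, f))
Function('Y')(W, s) = -15 (Function('Y')(W, s) = Mul(-3, 5) = -15)
Mul(Function('Y')(-8, -7), 193) = Mul(-15, 193) = -2895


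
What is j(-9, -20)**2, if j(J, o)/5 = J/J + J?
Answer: 1600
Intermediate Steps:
j(J, o) = 5 + 5*J (j(J, o) = 5*(J/J + J) = 5*(1 + J) = 5 + 5*J)
j(-9, -20)**2 = (5 + 5*(-9))**2 = (5 - 45)**2 = (-40)**2 = 1600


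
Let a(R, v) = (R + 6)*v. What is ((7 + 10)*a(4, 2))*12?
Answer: 4080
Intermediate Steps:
a(R, v) = v*(6 + R) (a(R, v) = (6 + R)*v = v*(6 + R))
((7 + 10)*a(4, 2))*12 = ((7 + 10)*(2*(6 + 4)))*12 = (17*(2*10))*12 = (17*20)*12 = 340*12 = 4080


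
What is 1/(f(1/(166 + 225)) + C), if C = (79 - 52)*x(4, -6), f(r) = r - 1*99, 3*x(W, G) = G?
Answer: -391/59822 ≈ -0.0065361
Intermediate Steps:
x(W, G) = G/3
f(r) = -99 + r (f(r) = r - 99 = -99 + r)
C = -54 (C = (79 - 52)*((⅓)*(-6)) = 27*(-2) = -54)
1/(f(1/(166 + 225)) + C) = 1/((-99 + 1/(166 + 225)) - 54) = 1/((-99 + 1/391) - 54) = 1/(-38708/391 - 54) = 1/(-59822/391) = -391/59822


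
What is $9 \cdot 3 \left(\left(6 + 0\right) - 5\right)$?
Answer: $27$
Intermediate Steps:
$9 \cdot 3 \left(\left(6 + 0\right) - 5\right) = 27 \left(6 - 5\right) = 27 \cdot 1 = 27$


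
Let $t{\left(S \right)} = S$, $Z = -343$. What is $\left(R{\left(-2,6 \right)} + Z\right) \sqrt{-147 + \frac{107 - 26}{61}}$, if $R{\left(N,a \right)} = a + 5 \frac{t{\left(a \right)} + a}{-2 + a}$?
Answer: $- \frac{322 i \sqrt{542046}}{61} \approx - 3886.4 i$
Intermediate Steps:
$R{\left(N,a \right)} = a + \frac{10 a}{-2 + a}$ ($R{\left(N,a \right)} = a + 5 \frac{a + a}{-2 + a} = a + 5 \frac{2 a}{-2 + a} = a + \frac{10 a}{-2 + a}$)
$\left(R{\left(-2,6 \right)} + Z\right) \sqrt{-147 + \frac{107 - 26}{61}} = \left(\frac{6 \left(8 + 6\right)}{-2 + 6} - 343\right) \sqrt{-147 + \frac{107 - 26}{61}} = \left(6 \cdot \frac{1}{4} \cdot 14 - 343\right) \sqrt{-147 + 81 \cdot \frac{1}{61}} = \left(6 \cdot \frac{1}{4} \cdot 14 - 343\right) \sqrt{-147 + \frac{81}{61}} = \left(21 - 343\right) \sqrt{- \frac{8886}{61}} = - 322 \frac{i \sqrt{542046}}{61} = - \frac{322 i \sqrt{542046}}{61}$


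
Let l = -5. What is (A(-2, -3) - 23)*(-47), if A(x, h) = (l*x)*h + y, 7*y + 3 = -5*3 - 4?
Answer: 18471/7 ≈ 2638.7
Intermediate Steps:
y = -22/7 (y = -3/7 + (-5*3 - 4)/7 = -3/7 + (-15 - 4)/7 = -3/7 + (⅐)*(-19) = -3/7 - 19/7 = -22/7 ≈ -3.1429)
A(x, h) = -22/7 - 5*h*x (A(x, h) = (-5*x)*h - 22/7 = -5*h*x - 22/7 = -22/7 - 5*h*x)
(A(-2, -3) - 23)*(-47) = ((-22/7 - 5*(-3)*(-2)) - 23)*(-47) = ((-22/7 - 30) - 23)*(-47) = (-232/7 - 23)*(-47) = -393/7*(-47) = 18471/7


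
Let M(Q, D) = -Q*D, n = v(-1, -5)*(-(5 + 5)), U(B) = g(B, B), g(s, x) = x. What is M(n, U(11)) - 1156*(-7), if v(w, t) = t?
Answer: 7542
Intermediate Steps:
U(B) = B
n = 50 (n = -(-5)*(5 + 5) = -(-5)*10 = -5*(-10) = 50)
M(Q, D) = -D*Q
M(n, U(11)) - 1156*(-7) = -1*11*50 - 1156*(-7) = -550 + 8092 = 7542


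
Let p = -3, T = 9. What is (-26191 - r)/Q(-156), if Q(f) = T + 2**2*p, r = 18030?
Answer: 44221/3 ≈ 14740.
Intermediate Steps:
Q(f) = -3 (Q(f) = 9 + 2**2*(-3) = 9 + 4*(-3) = 9 - 12 = -3)
(-26191 - r)/Q(-156) = (-26191 - 1*18030)/(-3) = (-26191 - 18030)*(-1/3) = -44221*(-1/3) = 44221/3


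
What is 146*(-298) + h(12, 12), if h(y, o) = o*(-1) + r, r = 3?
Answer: -43517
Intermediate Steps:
h(y, o) = 3 - o (h(y, o) = o*(-1) + 3 = -o + 3 = 3 - o)
146*(-298) + h(12, 12) = 146*(-298) + (3 - 1*12) = -43508 + (3 - 12) = -43508 - 9 = -43517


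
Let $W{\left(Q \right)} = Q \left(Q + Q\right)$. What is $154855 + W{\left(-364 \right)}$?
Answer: $419847$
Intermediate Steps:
$W{\left(Q \right)} = 2 Q^{2}$ ($W{\left(Q \right)} = Q 2 Q = 2 Q^{2}$)
$154855 + W{\left(-364 \right)} = 154855 + 2 \left(-364\right)^{2} = 154855 + 2 \cdot 132496 = 154855 + 264992 = 419847$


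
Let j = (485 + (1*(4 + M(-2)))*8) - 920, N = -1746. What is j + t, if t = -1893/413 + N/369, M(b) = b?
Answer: -7252662/16933 ≈ -428.32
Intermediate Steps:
j = -419 (j = (485 + (1*(4 - 2))*8) - 920 = (485 + (1*2)*8) - 920 = (485 + 2*8) - 920 = (485 + 16) - 920 = 501 - 920 = -419)
t = -157735/16933 (t = -1893/413 - 1746/369 = -1893*1/413 - 1746*1/369 = -1893/413 - 194/41 = -157735/16933 ≈ -9.3152)
j + t = -419 - 157735/16933 = -7252662/16933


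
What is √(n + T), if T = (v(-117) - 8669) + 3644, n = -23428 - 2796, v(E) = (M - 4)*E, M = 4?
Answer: I*√31249 ≈ 176.77*I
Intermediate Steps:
v(E) = 0 (v(E) = (4 - 4)*E = 0*E = 0)
n = -26224
T = -5025 (T = (0 - 8669) + 3644 = -8669 + 3644 = -5025)
√(n + T) = √(-26224 - 5025) = √(-31249) = I*√31249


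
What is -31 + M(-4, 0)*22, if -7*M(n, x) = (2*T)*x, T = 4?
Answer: -31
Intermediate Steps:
M(n, x) = -8*x/7 (M(n, x) = -2*4*x/7 = -8*x/7)
-31 + M(-4, 0)*22 = -31 - 8/7*0*22 = -31 + 0*22 = -31 + 0 = -31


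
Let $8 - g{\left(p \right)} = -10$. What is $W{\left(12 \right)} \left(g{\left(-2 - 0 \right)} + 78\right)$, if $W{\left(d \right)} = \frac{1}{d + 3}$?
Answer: $\frac{32}{5} \approx 6.4$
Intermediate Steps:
$g{\left(p \right)} = 18$ ($g{\left(p \right)} = 8 - -10 = 8 + 10 = 18$)
$W{\left(d \right)} = \frac{1}{3 + d}$
$W{\left(12 \right)} \left(g{\left(-2 - 0 \right)} + 78\right) = \frac{18 + 78}{3 + 12} = \frac{1}{15} \cdot 96 = \frac{32}{5}$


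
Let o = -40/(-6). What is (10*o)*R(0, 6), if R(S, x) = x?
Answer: 400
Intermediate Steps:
o = 20/3 (o = -40*(-⅙) = 20/3 ≈ 6.6667)
(10*o)*R(0, 6) = (10*(20/3))*6 = (200/3)*6 = 400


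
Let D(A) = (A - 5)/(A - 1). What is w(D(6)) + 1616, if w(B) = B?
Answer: 8081/5 ≈ 1616.2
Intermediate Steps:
D(A) = (-5 + A)/(-1 + A)
w(D(6)) + 1616 = (-5 + 6)/(-1 + 6) + 1616 = 1/5 + 1616 = (⅕)*1 + 1616 = ⅕ + 1616 = 8081/5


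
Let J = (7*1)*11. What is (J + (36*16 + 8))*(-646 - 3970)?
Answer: -3051176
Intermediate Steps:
J = 77 (J = 7*11 = 77)
(J + (36*16 + 8))*(-646 - 3970) = (77 + (36*16 + 8))*(-646 - 3970) = (77 + (576 + 8))*(-4616) = (77 + 584)*(-4616) = 661*(-4616) = -3051176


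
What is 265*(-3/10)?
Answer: -159/2 ≈ -79.500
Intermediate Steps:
265*(-3/10) = -159/2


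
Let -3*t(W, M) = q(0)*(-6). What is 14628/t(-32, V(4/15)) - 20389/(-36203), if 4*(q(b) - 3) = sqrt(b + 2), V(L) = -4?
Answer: 6356377427/2570413 - 14628*sqrt(2)/71 ≈ 2181.5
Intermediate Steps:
q(b) = 3 + sqrt(2 + b)/4 (q(b) = 3 + sqrt(b + 2)/4 = 3 + sqrt(2 + b)/4)
t(W, M) = 6 + sqrt(2)/2 (t(W, M) = -(3 + sqrt(2 + 0)/4)*(-6)/3 = -(3 + sqrt(2)/4)*(-6)/3 = -(-18 - 3*sqrt(2)/2)/3 = 6 + sqrt(2)/2)
14628/t(-32, V(4/15)) - 20389/(-36203) = 14628/(6 + sqrt(2)/2) - 20389/(-36203) = 14628/(6 + sqrt(2)/2) - 20389*(-1/36203) = 14628/(6 + sqrt(2)/2) + 20389/36203 = 20389/36203 + 14628/(6 + sqrt(2)/2)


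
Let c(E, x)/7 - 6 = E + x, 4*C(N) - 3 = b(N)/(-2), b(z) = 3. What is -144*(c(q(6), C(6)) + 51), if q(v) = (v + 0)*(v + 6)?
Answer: -86346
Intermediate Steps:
C(N) = 3/8 (C(N) = 3/4 + (3/(-2))/4 = 3/4 + (3*(-1/2))/4 = 3/4 + (1/4)*(-3/2) = 3/4 - 3/8 = 3/8)
q(v) = v*(6 + v)
c(E, x) = 42 + 7*E + 7*x (c(E, x) = 42 + 7*(E + x) = 42 + (7*E + 7*x) = 42 + 7*E + 7*x)
-144*(c(q(6), C(6)) + 51) = -144*((42 + 7*(6*(6 + 6)) + 7*(3/8)) + 51) = -144*((42 + 7*(6*12) + 21/8) + 51) = -144*((42 + 7*72 + 21/8) + 51) = -144*((42 + 504 + 21/8) + 51) = -144*(4389/8 + 51) = -144*4797/8 = -86346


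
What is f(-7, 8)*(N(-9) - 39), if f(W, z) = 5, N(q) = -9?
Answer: -240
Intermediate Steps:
f(-7, 8)*(N(-9) - 39) = 5*(-9 - 39) = 5*(-48) = -240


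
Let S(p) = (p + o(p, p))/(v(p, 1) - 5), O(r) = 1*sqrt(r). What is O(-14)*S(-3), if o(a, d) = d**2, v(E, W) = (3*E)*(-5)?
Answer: 3*I*sqrt(14)/20 ≈ 0.56125*I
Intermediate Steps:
v(E, W) = -15*E
O(r) = sqrt(r)
S(p) = (p + p**2)/(-5 - 15*p) (S(p) = (p + p**2)/(-15*p - 5) = (p + p**2)/(-5 - 15*p))
O(-14)*S(-3) = sqrt(-14)*((1/5)*(-3)*(-1 - 1*(-3))/(1 + 3*(-3))) = (I*sqrt(14))*((1/5)*(-3)*(-1 + 3)/(1 - 9)) = (I*sqrt(14))*((1/5)*(-3)*2/(-8)) = (I*sqrt(14))*((1/5)*(-3)*(-1/8)*2) = (I*sqrt(14))*(3/20) = 3*I*sqrt(14)/20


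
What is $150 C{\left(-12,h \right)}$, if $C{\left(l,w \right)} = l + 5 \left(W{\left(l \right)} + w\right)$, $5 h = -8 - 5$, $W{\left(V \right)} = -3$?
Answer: $-6000$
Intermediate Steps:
$h = - \frac{13}{5}$ ($h = \frac{-8 - 5}{5} = \frac{1}{5} \left(-13\right) = - \frac{13}{5} \approx -2.6$)
$C{\left(l,w \right)} = -15 + l + 5 w$ ($C{\left(l,w \right)} = l + 5 \left(-3 + w\right) = l + \left(-15 + 5 w\right) = -15 + l + 5 w$)
$150 C{\left(-12,h \right)} = 150 \left(-15 - 12 + 5 \left(- \frac{13}{5}\right)\right) = 150 \left(-15 - 12 - 13\right) = 150 \left(-40\right) = -6000$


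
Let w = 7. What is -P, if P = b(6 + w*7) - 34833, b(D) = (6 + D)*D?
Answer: 31478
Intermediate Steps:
b(D) = D*(6 + D)
P = -31478 (P = (6 + 7*7)*(6 + (6 + 7*7)) - 34833 = (6 + 49)*(6 + (6 + 49)) - 34833 = 55*(6 + 55) - 34833 = 55*61 - 34833 = 3355 - 34833 = -31478)
-P = -1*(-31478) = 31478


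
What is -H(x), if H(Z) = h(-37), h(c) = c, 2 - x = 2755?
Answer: 37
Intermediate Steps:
x = -2753 (x = 2 - 1*2755 = 2 - 2755 = -2753)
H(Z) = -37
-H(x) = -1*(-37) = 37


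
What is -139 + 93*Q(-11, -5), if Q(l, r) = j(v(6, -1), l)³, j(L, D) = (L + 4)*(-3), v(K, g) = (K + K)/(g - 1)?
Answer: 19949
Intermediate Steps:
v(K, g) = 2*K/(-1 + g) (v(K, g) = (2*K)/(-1 + g) = 2*K/(-1 + g))
j(L, D) = -12 - 3*L (j(L, D) = (4 + L)*(-3) = -12 - 3*L)
Q(l, r) = 216 (Q(l, r) = (-12 - 6*6/(-1 - 1))³ = (-12 - 6*6/(-2))³ = (-12 - 6*6*(-1)/2)³ = (-12 - 3*(-6))³ = (-12 + 18)³ = 6³ = 216)
-139 + 93*Q(-11, -5) = -139 + 93*216 = -139 + 20088 = 19949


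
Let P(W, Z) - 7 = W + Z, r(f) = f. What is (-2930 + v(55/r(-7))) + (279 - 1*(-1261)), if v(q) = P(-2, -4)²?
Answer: -1389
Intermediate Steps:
P(W, Z) = 7 + W + Z (P(W, Z) = 7 + (W + Z) = 7 + W + Z)
v(q) = 1 (v(q) = (7 - 2 - 4)² = 1² = 1)
(-2930 + v(55/r(-7))) + (279 - 1*(-1261)) = (-2930 + 1) + (279 - 1*(-1261)) = -2929 + (279 + 1261) = -2929 + 1540 = -1389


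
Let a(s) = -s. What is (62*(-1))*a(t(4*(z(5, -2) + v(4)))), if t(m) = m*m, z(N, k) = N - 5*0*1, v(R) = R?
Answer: 80352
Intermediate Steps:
z(N, k) = N (z(N, k) = N + 0*1 = N + 0 = N)
t(m) = m**2
(62*(-1))*a(t(4*(z(5, -2) + v(4)))) = (62*(-1))*(-(4*(5 + 4))**2) = -(-62)*(4*9)**2 = -(-62)*36**2 = -(-62)*1296 = -62*(-1296) = 80352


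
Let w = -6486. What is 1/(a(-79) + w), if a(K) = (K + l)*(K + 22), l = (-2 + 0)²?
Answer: -1/2211 ≈ -0.00045228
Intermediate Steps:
l = 4 (l = (-2)² = 4)
a(K) = (4 + K)*(22 + K) (a(K) = (K + 4)*(K + 22) = (4 + K)*(22 + K))
1/(a(-79) + w) = 1/((88 + (-79)² + 26*(-79)) - 6486) = 1/((88 + 6241 - 2054) - 6486) = 1/(4275 - 6486) = 1/(-2211) = -1/2211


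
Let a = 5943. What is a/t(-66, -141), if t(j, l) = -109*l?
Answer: 1981/5123 ≈ 0.38669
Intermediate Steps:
a/t(-66, -141) = 5943/((-109*(-141))) = 5943/15369 = 5943*(1/15369) = 1981/5123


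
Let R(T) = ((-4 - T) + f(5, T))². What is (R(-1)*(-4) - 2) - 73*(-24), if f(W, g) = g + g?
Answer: 1650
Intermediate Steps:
f(W, g) = 2*g
R(T) = (-4 + T)² (R(T) = ((-4 - T) + 2*T)² = (-4 + T)²)
(R(-1)*(-4) - 2) - 73*(-24) = ((-4 - 1)²*(-4) - 2) - 73*(-24) = ((-5)²*(-4) - 2) + 1752 = (25*(-4) - 2) + 1752 = (-100 - 2) + 1752 = -102 + 1752 = 1650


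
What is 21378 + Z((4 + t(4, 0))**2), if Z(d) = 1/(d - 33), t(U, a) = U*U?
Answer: 7845727/367 ≈ 21378.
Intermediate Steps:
t(U, a) = U**2
Z(d) = 1/(-33 + d)
21378 + Z((4 + t(4, 0))**2) = 21378 + 1/(-33 + (4 + 4**2)**2) = 21378 + 1/(-33 + (4 + 16)**2) = 21378 + 1/(-33 + 20**2) = 21378 + 1/(-33 + 400) = 21378 + 1/367 = 7845727/367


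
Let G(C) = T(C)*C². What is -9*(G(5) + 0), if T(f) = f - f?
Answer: 0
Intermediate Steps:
T(f) = 0
G(C) = 0 (G(C) = 0*C² = 0)
-9*(G(5) + 0) = -9*(0 + 0) = -9*0 = 0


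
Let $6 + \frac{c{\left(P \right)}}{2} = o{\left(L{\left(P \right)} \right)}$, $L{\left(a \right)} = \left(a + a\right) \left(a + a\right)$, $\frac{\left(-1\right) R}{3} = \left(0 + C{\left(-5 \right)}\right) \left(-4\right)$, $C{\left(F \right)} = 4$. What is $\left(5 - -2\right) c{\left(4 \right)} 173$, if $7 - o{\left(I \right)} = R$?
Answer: $-113834$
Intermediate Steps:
$R = 48$ ($R = - 3 \left(0 + 4\right) \left(-4\right) = - 3 \cdot 4 \left(-4\right) = \left(-3\right) \left(-16\right) = 48$)
$L{\left(a \right)} = 4 a^{2}$ ($L{\left(a \right)} = 2 a 2 a = 4 a^{2}$)
$o{\left(I \right)} = -41$ ($o{\left(I \right)} = 7 - 48 = -41$)
$c{\left(P \right)} = -94$ ($c{\left(P \right)} = -12 + 2 \left(-41\right) = -12 - 82 = -94$)
$\left(5 - -2\right) c{\left(4 \right)} 173 = \left(5 - -2\right) \left(-94\right) 173 = \left(5 + 2\right) \left(-94\right) 173 = 7 \left(-94\right) 173 = \left(-658\right) 173 = -113834$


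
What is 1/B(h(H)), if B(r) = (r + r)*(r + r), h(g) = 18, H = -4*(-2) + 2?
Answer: 1/1296 ≈ 0.00077160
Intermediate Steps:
H = 10 (H = 8 + 2 = 10)
B(r) = 4*r² (B(r) = (2*r)*(2*r) = 4*r²)
1/B(h(H)) = 1/(4*18²) = 1/(4*324) = 1/1296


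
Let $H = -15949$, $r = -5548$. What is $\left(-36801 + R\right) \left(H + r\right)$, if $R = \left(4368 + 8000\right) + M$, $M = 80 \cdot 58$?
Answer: $425490121$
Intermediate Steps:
$M = 4640$
$R = 17008$ ($R = \left(4368 + 8000\right) + 4640 = 12368 + 4640 = 17008$)
$\left(-36801 + R\right) \left(H + r\right) = \left(-36801 + 17008\right) \left(-15949 - 5548\right) = \left(-19793\right) \left(-21497\right) = 425490121$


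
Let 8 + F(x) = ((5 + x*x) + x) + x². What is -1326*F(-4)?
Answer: -33150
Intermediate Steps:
F(x) = -3 + x + 2*x² (F(x) = -8 + (((5 + x*x) + x) + x²) = -8 + (((5 + x²) + x) + x²) = -8 + ((5 + x + x²) + x²) = -8 + (5 + x + 2*x²) = -3 + x + 2*x²)
-1326*F(-4) = -1326*(-3 - 4 + 2*(-4)²) = -1326*(-3 - 4 + 2*16) = -1326*(-3 - 4 + 32) = -1326*25 = -33150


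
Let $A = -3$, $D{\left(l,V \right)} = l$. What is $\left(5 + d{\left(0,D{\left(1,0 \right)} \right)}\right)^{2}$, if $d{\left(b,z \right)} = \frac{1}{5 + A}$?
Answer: $\frac{121}{4} \approx 30.25$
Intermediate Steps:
$d{\left(b,z \right)} = \frac{1}{2}$ ($d{\left(b,z \right)} = \frac{1}{5 - 3} = \frac{1}{2}$)
$\left(5 + d{\left(0,D{\left(1,0 \right)} \right)}\right)^{2} = \left(5 + \frac{1}{2}\right)^{2} = \left(\frac{11}{2}\right)^{2} = \frac{121}{4}$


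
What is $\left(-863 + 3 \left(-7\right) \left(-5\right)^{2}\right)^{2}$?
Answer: $1926544$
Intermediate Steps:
$\left(-863 + 3 \left(-7\right) \left(-5\right)^{2}\right)^{2} = \left(-863 - 525\right)^{2} = \left(-1388\right)^{2} = 1926544$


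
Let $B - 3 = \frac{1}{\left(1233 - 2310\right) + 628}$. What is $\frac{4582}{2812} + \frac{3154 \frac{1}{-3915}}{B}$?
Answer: $\frac{5040764707}{3704521770} \approx 1.3607$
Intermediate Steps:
$B = \frac{1346}{449}$ ($B = 3 + \frac{1}{\left(1233 - 2310\right) + 628} = 3 + \frac{1}{-1077 + 628} = 3 + \frac{1}{-449} = 3 - \frac{1}{449} = \frac{1346}{449} \approx 2.9978$)
$\frac{4582}{2812} + \frac{3154 \frac{1}{-3915}}{B} = \frac{4582}{2812} + \frac{3154 \frac{1}{-3915}}{\frac{1346}{449}} = 4582 \cdot \frac{1}{2812} + 3154 \left(- \frac{1}{3915}\right) \frac{449}{1346} = \frac{2291}{1406} - \frac{708073}{2634795} = \frac{5040764707}{3704521770}$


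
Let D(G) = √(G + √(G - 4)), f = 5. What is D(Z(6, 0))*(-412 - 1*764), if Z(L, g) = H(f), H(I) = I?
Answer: -1176*√6 ≈ -2880.6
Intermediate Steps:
Z(L, g) = 5
D(G) = √(G + √(-4 + G))
D(Z(6, 0))*(-412 - 1*764) = √(5 + √(-4 + 5))*(-412 - 1*764) = √(5 + √1)*(-412 - 764) = √(5 + 1)*(-1176) = √6*(-1176) = -1176*√6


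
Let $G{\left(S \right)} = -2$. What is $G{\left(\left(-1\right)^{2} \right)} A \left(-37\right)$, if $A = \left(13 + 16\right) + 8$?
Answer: $2738$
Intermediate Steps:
$A = 37$ ($A = 29 + 8 = 37$)
$G{\left(\left(-1\right)^{2} \right)} A \left(-37\right) = \left(-2\right) 37 \left(-37\right) = \left(-74\right) \left(-37\right) = 2738$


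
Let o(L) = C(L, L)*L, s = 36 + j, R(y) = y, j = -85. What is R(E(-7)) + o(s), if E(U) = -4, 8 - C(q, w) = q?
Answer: -2797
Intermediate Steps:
C(q, w) = 8 - q
s = -49 (s = 36 - 85 = -49)
o(L) = L*(8 - L) (o(L) = (8 - L)*L = L*(8 - L))
R(E(-7)) + o(s) = -4 - 49*(8 - 1*(-49)) = -4 - 49*(8 + 49) = -4 - 49*57 = -4 - 2793 = -2797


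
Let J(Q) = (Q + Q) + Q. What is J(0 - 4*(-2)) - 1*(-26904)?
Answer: 26928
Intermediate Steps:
J(Q) = 3*Q (J(Q) = 2*Q + Q = 3*Q)
J(0 - 4*(-2)) - 1*(-26904) = 3*(0 - 4*(-2)) - 1*(-26904) = 3*(0 + 8) + 26904 = 3*8 + 26904 = 24 + 26904 = 26928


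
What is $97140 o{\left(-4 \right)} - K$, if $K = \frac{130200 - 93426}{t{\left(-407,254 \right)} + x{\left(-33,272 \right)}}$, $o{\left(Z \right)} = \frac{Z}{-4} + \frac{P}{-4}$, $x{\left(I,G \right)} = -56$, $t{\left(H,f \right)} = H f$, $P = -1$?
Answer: $\frac{2093251704}{17239} \approx 1.2143 \cdot 10^{5}$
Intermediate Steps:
$o{\left(Z \right)} = \frac{1}{4} - \frac{Z}{4}$ ($o{\left(Z \right)} = \frac{Z}{-4} - \frac{1}{-4} = Z \left(- \frac{1}{4}\right) - - \frac{1}{4} = - \frac{Z}{4} + \frac{1}{4} = \frac{1}{4} - \frac{Z}{4}$)
$K = - \frac{6129}{17239}$ ($K = \frac{130200 - 93426}{\left(-407\right) 254 - 56} = \frac{36774}{-103378 - 56} = \frac{36774}{-103434} = 36774 \left(- \frac{1}{103434}\right) = - \frac{6129}{17239} \approx -0.35553$)
$97140 o{\left(-4 \right)} - K = 97140 \left(\frac{1}{4} - -1\right) - - \frac{6129}{17239} = 97140 \left(\frac{1}{4} + 1\right) + \frac{6129}{17239} = 97140 \cdot \frac{5}{4} + \frac{6129}{17239} = 121425 + \frac{6129}{17239} = \frac{2093251704}{17239}$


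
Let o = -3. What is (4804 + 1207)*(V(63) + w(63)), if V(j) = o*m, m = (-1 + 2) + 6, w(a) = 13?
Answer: -48088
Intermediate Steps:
m = 7 (m = 1 + 6 = 7)
V(j) = -21 (V(j) = -3*7 = -21)
(4804 + 1207)*(V(63) + w(63)) = (4804 + 1207)*(-21 + 13) = 6011*(-8) = -48088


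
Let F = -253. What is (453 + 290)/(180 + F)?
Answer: -743/73 ≈ -10.178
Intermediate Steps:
(453 + 290)/(180 + F) = (453 + 290)/(180 - 253) = 743/(-73) = 743*(-1/73) = -743/73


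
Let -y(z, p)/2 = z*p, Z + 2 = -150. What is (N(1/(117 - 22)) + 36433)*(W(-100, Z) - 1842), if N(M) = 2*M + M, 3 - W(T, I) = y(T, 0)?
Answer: -6365032782/95 ≈ -6.7000e+7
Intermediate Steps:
Z = -152 (Z = -2 - 150 = -152)
y(z, p) = -2*p*z (y(z, p) = -2*z*p = -2*p*z)
W(T, I) = 3 (W(T, I) = 3 - (-2)*0*T = 3 - 1*0 = 3 + 0 = 3)
N(M) = 3*M
(N(1/(117 - 22)) + 36433)*(W(-100, Z) - 1842) = (3/(117 - 22) + 36433)*(3 - 1842) = (3/95 + 36433)*(-1839) = (3461138/95)*(-1839) = -6365032782/95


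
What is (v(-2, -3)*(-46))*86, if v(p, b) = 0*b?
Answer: 0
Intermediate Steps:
v(p, b) = 0
(v(-2, -3)*(-46))*86 = (0*(-46))*86 = 0*86 = 0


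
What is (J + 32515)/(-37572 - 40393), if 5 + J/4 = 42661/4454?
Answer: -72451687/173628055 ≈ -0.41728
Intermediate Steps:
J = 40782/2227 (J = -20 + 4*(42661/4454) = -20 + 85322/2227 = 40782/2227 ≈ 18.313)
(J + 32515)/(-37572 - 40393) = (40782/2227 + 32515)/(-37572 - 40393) = (72451687/2227)/(-77965) = (72451687/2227)*(-1/77965) = -72451687/173628055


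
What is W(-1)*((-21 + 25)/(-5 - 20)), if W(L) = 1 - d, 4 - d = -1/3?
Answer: 8/15 ≈ 0.53333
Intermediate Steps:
d = 13/3 (d = 4 - (-1)/3 = 4 - 1*(-⅓) = 4 + ⅓ = 13/3 ≈ 4.3333)
W(L) = -10/3 (W(L) = 1 - 1*13/3 = 1 - 13/3 = -10/3)
W(-1)*((-21 + 25)/(-5 - 20)) = -10*(-21 + 25)/(3*(-5 - 20)) = -40/(3*(-25)) = -40*(-1)/(3*25) = -10/3*(-4/25) = 8/15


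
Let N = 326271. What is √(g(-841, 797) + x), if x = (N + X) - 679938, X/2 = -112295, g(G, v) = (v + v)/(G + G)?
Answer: I*√486314934/29 ≈ 760.43*I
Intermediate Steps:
g(G, v) = v/G (g(G, v) = (2*v)/((2*G)) = (2*v)*(1/(2*G)) = v/G)
X = -224590 (X = 2*(-112295) = -224590)
x = -578257 (x = (326271 - 224590) - 679938 = 101681 - 679938 = -578257)
√(g(-841, 797) + x) = √(797/(-841) - 578257) = √(797*(-1/841) - 578257) = √(-797/841 - 578257) = √(-486314934/841) = I*√486314934/29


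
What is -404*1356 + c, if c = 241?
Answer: -547583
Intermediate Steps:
-404*1356 + c = -404*1356 + 241 = -547824 + 241 = -547583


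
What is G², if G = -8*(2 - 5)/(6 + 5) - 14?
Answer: 16900/121 ≈ 139.67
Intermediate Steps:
G = -130/11 (G = -(-24)/11 - 14 = -8*(-3/11) - 14 = 24/11 - 14 = -130/11 ≈ -11.818)
G² = (-130/11)² = 16900/121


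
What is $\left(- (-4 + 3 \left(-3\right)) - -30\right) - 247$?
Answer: $-204$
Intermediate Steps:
$\left(- (-4 + 3 \left(-3\right)) - -30\right) - 247 = \left(- (-4 - 9) + 30\right) - 247 = \left(\left(-1\right) \left(-13\right) + 30\right) - 247 = \left(13 + 30\right) - 247 = 43 - 247 = -204$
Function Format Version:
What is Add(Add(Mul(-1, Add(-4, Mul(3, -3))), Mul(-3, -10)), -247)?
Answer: -204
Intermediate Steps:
Add(Add(Mul(-1, Add(-4, Mul(3, -3))), Mul(-3, -10)), -247) = Add(Add(Mul(-1, Add(-4, -9)), 30), -247) = Add(Add(Mul(-1, -13), 30), -247) = Add(Add(13, 30), -247) = Add(43, -247) = -204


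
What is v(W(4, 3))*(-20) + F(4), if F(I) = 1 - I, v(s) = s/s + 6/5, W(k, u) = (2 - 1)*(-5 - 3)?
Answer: -47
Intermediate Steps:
W(k, u) = -8 (W(k, u) = 1*(-8) = -8)
v(s) = 11/5 (v(s) = 1 + 6*(1/5) = 1 + 6/5 = 11/5)
v(W(4, 3))*(-20) + F(4) = (11/5)*(-20) + (1 - 1*4) = -44 + (1 - 4) = -44 - 3 = -47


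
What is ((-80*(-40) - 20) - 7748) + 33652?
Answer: 29084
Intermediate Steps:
((-80*(-40) - 20) - 7748) + 33652 = ((3200 - 20) - 7748) + 33652 = (3180 - 7748) + 33652 = -4568 + 33652 = 29084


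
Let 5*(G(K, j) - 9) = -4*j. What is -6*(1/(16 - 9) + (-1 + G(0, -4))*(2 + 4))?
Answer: -14142/35 ≈ -404.06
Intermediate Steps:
G(K, j) = 9 - 4*j/5 (G(K, j) = 9 + (-4*j)/5 = 9 - 4*j/5)
-6*(1/(16 - 9) + (-1 + G(0, -4))*(2 + 4)) = -6*(1/(16 - 9) + (-1 + (9 - 4/5*(-4)))*(2 + 4)) = -6*(1/7 + (-1 + (9 + 16/5))*6) = -6*(1/7 + (-1 + 61/5)*6) = -6*(1/7 + (56/5)*6) = -6*(1/7 + 336/5) = -6*2357/35 = -14142/35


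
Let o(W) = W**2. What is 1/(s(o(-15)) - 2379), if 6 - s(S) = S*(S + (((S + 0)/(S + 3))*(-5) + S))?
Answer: -76/7790973 ≈ -9.7549e-6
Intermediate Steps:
s(S) = 6 - S*(2*S - 5*S/(3 + S)) (s(S) = 6 - S*(S + (((S + 0)/(S + 3))*(-5) + S)) = 6 - S*(S + ((S/(3 + S))*(-5) + S)) = 6 - S*(S + (-5*S/(3 + S) + S)) = 6 - S*(S + (S - 5*S/(3 + S))) = 6 - S*(2*S - 5*S/(3 + S)))
1/(s(o(-15)) - 2379) = 1/((18 - ((-15)**2)**2 - 2*((-15)**2)**3 + 6*(-15)**2)/(3 + (-15)**2) - 2379) = 1/((18 - 1*225**2 - 2*225**3 + 6*225)/(3 + 225) - 2379) = 1/((18 - 1*50625 - 2*11390625 + 1350)/228 - 2379) = 1/((18 - 50625 - 22781250 + 1350)/228 - 2379) = 1/((1/228)*(-22830507) - 2379) = 1/(-7610169/76 - 2379) = 1/(-7790973/76) = -76/7790973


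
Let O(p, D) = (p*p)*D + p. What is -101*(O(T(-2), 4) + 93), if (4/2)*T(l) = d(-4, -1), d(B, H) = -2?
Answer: -9696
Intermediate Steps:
T(l) = -1 (T(l) = (½)*(-2) = -1)
O(p, D) = p + D*p² (O(p, D) = p²*D + p = D*p² + p = p + D*p²)
-101*(O(T(-2), 4) + 93) = -101*(-(1 + 4*(-1)) + 93) = -101*(-(1 - 4) + 93) = -101*(-1*(-3) + 93) = -101*(3 + 93) = -101*96 = -9696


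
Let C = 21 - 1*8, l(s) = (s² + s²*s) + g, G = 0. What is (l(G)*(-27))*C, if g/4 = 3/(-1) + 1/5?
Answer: 19656/5 ≈ 3931.2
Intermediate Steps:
g = -56/5 (g = 4*(3/(-1) + 1/5) = 4*(3*(-1) + 1*(⅕)) = 4*(-3 + ⅕) = 4*(-14/5) = -56/5 ≈ -11.200)
l(s) = -56/5 + s² + s³ (l(s) = (s² + s²*s) - 56/5 = (s² + s³) - 56/5 = -56/5 + s² + s³)
C = 13 (C = 21 - 8 = 13)
(l(G)*(-27))*C = ((-56/5 + 0² + 0³)*(-27))*13 = ((-56/5 + 0 + 0)*(-27))*13 = -56/5*(-27)*13 = (1512/5)*13 = 19656/5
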